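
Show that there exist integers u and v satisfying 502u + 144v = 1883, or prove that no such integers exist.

Any value of 502u + 144v is a multiple of gcd(502, 144) = 2.
But 1883 is not a multiple of 2 (it leaves remainder 1).
Therefore 502u + 144v = 1883 has no solution in integers.

There are no such integers.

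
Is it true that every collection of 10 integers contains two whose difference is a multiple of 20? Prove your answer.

Take the 10 consecutive integers 67, 68, …, 76: their residues mod 20 are all distinct because 10 ≤ 20.
The differences between them range over 1, …, 9, none of which is divisible by 20.

No; for instance {67, 68, 69, 70, 71, 72, 73, 74, 75, 76} is a counterexample.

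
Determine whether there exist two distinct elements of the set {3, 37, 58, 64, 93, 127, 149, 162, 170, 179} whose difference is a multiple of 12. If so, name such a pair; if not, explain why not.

No such pair exists.

Residues mod 12: 3↦3, 37↦1, 58↦10, 64↦4, 93↦9, 127↦7, 149↦5, 162↦6, 170↦2, 179↦11.
All 10 residues are distinct, so no two elements differ by a multiple of 12.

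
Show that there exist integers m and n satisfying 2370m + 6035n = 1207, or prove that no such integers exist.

No, no such integers exist.

gcd(2370, 6035) = 5, so every integer of the form 2370m + 6035n is a multiple of 5.
But 1207 is not a multiple of 5 (it leaves remainder 2).
Therefore 2370m + 6035n = 1207 has no solution in integers.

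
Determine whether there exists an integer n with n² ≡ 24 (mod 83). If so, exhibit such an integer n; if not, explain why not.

83 is prime, so by Euler's criterion 24 is a square mod 83 iff 24^((83−1)/2) = 24^41 ≡ 1 (mod 83).
Squaring successively (mod 83): 24^2 = 576 ≡ 78; 24^4 ≡ 78² = 6084 ≡ 25; 24^8 ≡ 25² = 625 ≡ 44; 24^16 ≡ 44² = 1936 ≡ 27; 24^32 ≡ 27² = 729 ≡ 65.
Since 41 = 32 + 8 + 1, 24^41 ≡ 65 · 44 · 24; multiplying out mod 83: 65·44 = 2860 ≡ 38, then 38·24 = 912 ≡ 82. Thus 24^41 ≡ 82 ≡ −1 (mod 83).
The value −1 means 24 is a non-residue modulo 83, so n² ≡ 24 (mod 83) is impossible.

There is no such integer.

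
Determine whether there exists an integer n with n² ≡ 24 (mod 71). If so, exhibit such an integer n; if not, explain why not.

n = 33

Take n = 33. Then 33² = 1089 = 15·71 + 24, so 33² ≡ 24 (mod 71).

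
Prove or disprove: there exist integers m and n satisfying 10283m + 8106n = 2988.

No such integers exist.

Both 10283 and 8106 are divisible by gcd(10283, 8106) = 7, hence so is any combination 10283m + 8106n.
But 2988 is not a multiple of 7 (it leaves remainder 6).
So the equation is unsolvable over ℤ.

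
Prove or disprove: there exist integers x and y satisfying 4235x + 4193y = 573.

There are no such integers.

Any value of 4235x + 4193y is a multiple of gcd(4235, 4193) = 7.
But 573 = 7·81 + 6, so 7 ∤ 573.
So the equation is unsolvable over ℤ.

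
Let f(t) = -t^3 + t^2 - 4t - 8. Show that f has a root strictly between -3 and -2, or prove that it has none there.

No.

Evaluate at the endpoints: f(-3) = 40, f(-2) = 12 — same sign (positive).
The derivative f'(t) = -3t^2 + 2t - 4 is a quadratic with discriminant 2² − 4·(-3)·(-4) = -44 < 0; it never vanishes, so it is always negative (sign of the leading coefficient).
Hence f is strictly decreasing on ℝ, and in particular on [-3, -2]. A strictly monotone function with same-sign endpoint values stays positive on the whole interval, so f has no zero in (-3, -2).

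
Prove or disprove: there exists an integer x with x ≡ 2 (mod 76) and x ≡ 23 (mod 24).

There is no such integer.

gcd(76, 24) = 4. If x ≡ 2 (mod 76) and x ≡ 23 (mod 24), then x ≡ 2 (mod 4) and x ≡ 23 (mod 4).
However 2 ≡ 2 and 23 ≡ 3 (mod 4), and 2 ≠ 3.
Therefore no such x exists.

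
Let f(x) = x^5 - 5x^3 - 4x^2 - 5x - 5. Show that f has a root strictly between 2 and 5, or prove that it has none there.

Such a root exists.

f(2) = -39 and f(5) = 2370, which have opposite signs.
Since f is a polynomial it is continuous on [2, 5].
By the Intermediate Value Theorem f must vanish at some point of (2, 5).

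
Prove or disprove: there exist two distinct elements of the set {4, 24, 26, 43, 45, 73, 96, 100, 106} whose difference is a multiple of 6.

Both 4 and 100 leave remainder 4 on division by 6; their difference 96 = 16·6 is a multiple of 6.

4 and 100 are such a pair.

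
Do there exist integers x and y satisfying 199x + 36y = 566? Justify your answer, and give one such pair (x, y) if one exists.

x = 26, y = -128

199 and 36 are coprime, so 199x + 36y ranges over all of ℤ.
Dividing repeatedly: 199 = 5·36 + 19, 36 = 1·19 + 17, 19 = 1·17 + 2, 17 = 8·2 + 1, 2 = 2·1 + 0.
Working back up the chain: 1 = 17 − 8·2 = 17 − 8·(19 − 1·17) = −8·19 + 9·17 = −8·19 + 9·(36 − 1·19) = 9·36 − 17·19 = 9·36 − 17·(199 − 5·36) = −17·199 + 94·36. So 199·(-17) + 36·94 = 1.
Times 566: 199·(-9622) + 36·53204 = 566, so (-9622, 53204) solves it.
Shifting by a multiple of (36, −199) keeps it a solution: x = -9622 + 268·36 = 26, y = 53204 − 268·199 = -128.
Check: 199·26 + 36·(-128) = 5174 − 4608 = 566. ✓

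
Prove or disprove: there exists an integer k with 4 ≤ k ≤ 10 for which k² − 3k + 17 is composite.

At k = 6: 6² − 3·6 + 17 = 35 = 5·7, which is composite.

k = 6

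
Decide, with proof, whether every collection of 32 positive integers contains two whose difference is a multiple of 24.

Yes.

Each integer lies in one of the 24 residue classes modulo 24.
With 32 integers and only 24 classes, the pigeonhole principle forces two of them, say a and b, into the same class.
Equal remainders mean a − b ≡ 0 (mod 24), so 24 divides their difference.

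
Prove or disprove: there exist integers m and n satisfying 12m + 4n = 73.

There are no such integers.

gcd(12, 4) = 4, so every integer of the form 12m + 4n is a multiple of 4.
But 73 is not a multiple of 4 (it leaves remainder 1).
So the equation is unsolvable over ℤ.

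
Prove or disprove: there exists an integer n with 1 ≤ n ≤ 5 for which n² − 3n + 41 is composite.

n = 2

At n = 2: 2² − 3·2 + 41 = 39 = 3·13, which is composite.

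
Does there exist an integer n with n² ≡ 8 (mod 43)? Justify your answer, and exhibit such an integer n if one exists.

Apply Euler's criterion with the prime 43: 8 is a quadratic residue iff 8^21 ≡ 1 (mod 43), and a non-residue iff it is ≡ −1.
Squaring successively (mod 43): 8^2 = 64 ≡ 21; 8^4 ≡ 21² = 441 ≡ 11; 8^8 ≡ 11² = 121 ≡ 35; 8^16 ≡ 35² = 1225 ≡ 21.
Since 21 = 16 + 4 + 1, 8^21 ≡ 21 · 11 · 8; multiplying out mod 43: 21·11 = 231 ≡ 16, then 16·8 = 128 ≡ 42. Thus 8^21 ≡ 42 ≡ −1 (mod 43).
By Euler's criterion 8 is a quadratic non-residue mod 43: no n satisfies n² ≡ 8 (mod 43).

No such integer exists.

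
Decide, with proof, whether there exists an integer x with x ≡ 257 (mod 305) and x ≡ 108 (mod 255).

Both moduli are multiples of 5 = gcd(305, 255), so any solution would satisfy x ≡ 257 and x ≡ 108 modulo 5 simultaneously.
But 257 mod 5 = 2 while 108 mod 5 = 3, a contradiction.
Hence the system has no solution.

There is no such integer.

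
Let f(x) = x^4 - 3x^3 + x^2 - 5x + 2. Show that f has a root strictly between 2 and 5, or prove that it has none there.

f(2) = -12 and f(5) = 252, which have opposite signs.
Since f is a polynomial it is continuous on [2, 5].
By the Intermediate Value Theorem f must vanish at some point of (2, 5).

Such a root exists.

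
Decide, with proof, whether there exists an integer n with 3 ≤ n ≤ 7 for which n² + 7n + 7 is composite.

At n = 4: 4² + 7·4 + 7 = 51 = 3·17, which is composite.

n = 4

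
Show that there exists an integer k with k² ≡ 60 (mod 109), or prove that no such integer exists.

k = 13

Take k = 13. Then 13² = 169 = 1·109 + 60, so 13² ≡ 60 (mod 109).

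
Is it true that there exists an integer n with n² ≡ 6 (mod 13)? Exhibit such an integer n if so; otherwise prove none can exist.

Since (13 − n)² ≡ n² (mod 13), it suffices to square n = 0, 1, …, 6: the residues are 0, 1, 4, 9, 3, 12, 10.
So the quadratic residues mod 13 are {0, 1, 3, 4, 9, 10, 12}, and 6 is not among them.
Hence no integer n has n² ≡ 6 (mod 13).

There is no such integer.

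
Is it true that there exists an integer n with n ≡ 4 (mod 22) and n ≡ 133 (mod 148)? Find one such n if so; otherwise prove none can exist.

Both moduli are multiples of 2 = gcd(22, 148), so any solution would satisfy n ≡ 4 and n ≡ 133 modulo 2 simultaneously.
However 4 ≡ 0 and 133 ≡ 1 (mod 2), and 0 ≠ 1.
Therefore no such n exists.

There is no such integer.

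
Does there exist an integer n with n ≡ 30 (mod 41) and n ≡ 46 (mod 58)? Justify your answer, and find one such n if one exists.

n = 1670

The moduli 41 and 58 are coprime, so by the Chinese Remainder Theorem a unique solution modulo 2378 exists.
Write n = 30 + 41t and require 30 + 41t ≡ 46 (mod 58), i.e. 41t ≡ 16 (mod 58).
Since 41·17 = 697 = 12·58 + 1, the inverse of 41 mod 58 is 17.
Therefore t ≡ 17·16 = 272 ≡ 40 (mod 58).
Taking t = 40 gives n = 30 + 41·40 = 1670.
Indeed 1670 ≡ 30 (mod 41) and 1670 ≡ 46 (mod 58).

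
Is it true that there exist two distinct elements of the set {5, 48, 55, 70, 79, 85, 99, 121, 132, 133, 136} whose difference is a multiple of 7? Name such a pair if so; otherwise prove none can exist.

Reduce each element mod 7: 5↦5, 48↦6, 55↦6, 70↦0, 79↦2, 85↦1, 99↦1, 121↦2, 132↦6, 133↦0, 136↦3. The residue 6 repeats (at 48 and 55), and 55 − 48 = 7 = 1·7.

Yes: 48 and 55.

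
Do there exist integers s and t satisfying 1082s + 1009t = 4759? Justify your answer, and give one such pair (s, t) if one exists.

Since gcd(1082, 1009) = 1, every integer is an integer combination of 1082 and 1009.
Euclidean algorithm: 1082 = 1·1009 + 73, 1009 = 13·73 + 60, 73 = 1·60 + 13, 60 = 4·13 + 8, 13 = 1·8 + 5, 8 = 1·5 + 3, 5 = 1·3 + 2, 3 = 1·2 + 1, 2 = 2·1 + 0.
Working back up the chain: 1 = 3 − 1·2 = 3 − (5 − 1·3) = −5 + 2·3 = −5 + 2·(8 − 1·5) = 2·8 − 3·5 = 2·8 − 3·(13 − 1·8) = −3·13 + 5·8 = −3·13 + 5·(60 − 4·13) = 5·60 − 23·13 = 5·60 − 23·(73 − 1·60) = −23·73 + 28·60 = −23·73 + 28·(1009 − 13·73) = 28·1009 − 387·73 = 28·1009 − 387·(1082 − 1·1009) = −387·1082 + 415·1009. So 1082·(-387) + 1009·415 = 1.
Multiplying through by 4759: s = (-387)·4759 = -1841733, t = 415·4759 = 1974985 is a solution.
Adding 1826·1009 to s and subtracting 1826·1082 from t gives the tidier solution (701, -747).
Indeed 1082·701 + 1009·(-747) = 758482 − 753723 = 4759.

s = 701, t = -747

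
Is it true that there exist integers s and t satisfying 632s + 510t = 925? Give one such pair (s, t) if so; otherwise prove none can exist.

Both 632 and 510 are divisible by gcd(632, 510) = 2, hence so is any combination 632s + 510t.
But 925 is not a multiple of 2 (it leaves remainder 1).
Hence no integers s, t satisfy the equation.

There are no such integers.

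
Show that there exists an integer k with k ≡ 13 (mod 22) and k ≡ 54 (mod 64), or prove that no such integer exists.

No such integer exists.

Both moduli are multiples of 2 = gcd(22, 64), so any solution would satisfy k ≡ 13 and k ≡ 54 modulo 2 simultaneously.
These are incompatible: 13 − 54 = -41 is not divisible by 2.
Therefore no such k exists.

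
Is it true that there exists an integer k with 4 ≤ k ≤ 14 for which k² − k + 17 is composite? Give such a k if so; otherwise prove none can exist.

No, no such integer k in that range exists.

The values for k = 4, 5, …, 14 are 29, 37, 47, 59, 73, 89, 107, 127, 149, 173, 199, and each of these is prime.
So no value in the range makes the expression composite.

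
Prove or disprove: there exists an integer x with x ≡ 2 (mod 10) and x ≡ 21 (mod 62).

Both moduli are multiples of 2 = gcd(10, 62), so any solution would satisfy x ≡ 2 and x ≡ 21 modulo 2 simultaneously.
However 2 ≡ 0 and 21 ≡ 1 (mod 2), and 0 ≠ 1.
So no integer satisfies both congruences.

No such integer exists.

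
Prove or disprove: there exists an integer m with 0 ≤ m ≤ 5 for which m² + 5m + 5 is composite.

m = 5

At m = 5: 5² + 5·5 + 5 = 55 = 5·11, which is composite.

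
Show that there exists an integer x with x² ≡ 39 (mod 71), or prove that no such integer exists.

No such integer exists.

71 is prime, so by Euler's criterion 39 is a square mod 71 iff 39^((71−1)/2) = 39^35 ≡ 1 (mod 71).
Squaring successively (mod 71): 39^2 = 1521 ≡ 30; 39^4 ≡ 30² = 900 ≡ 48; 39^8 ≡ 48² = 2304 ≡ 32; 39^16 ≡ 32² = 1024 ≡ 30; 39^32 ≡ 30² = 900 ≡ 48.
Since 35 = 32 + 2 + 1, 39^35 ≡ 48 · 30 · 39; multiplying out mod 71: 48·30 = 1440 ≡ 20, then 20·39 = 780 ≡ 70. Thus 39^35 ≡ 70 ≡ −1 (mod 71).
By Euler's criterion 39 is a quadratic non-residue mod 71: no x satisfies x² ≡ 39 (mod 71).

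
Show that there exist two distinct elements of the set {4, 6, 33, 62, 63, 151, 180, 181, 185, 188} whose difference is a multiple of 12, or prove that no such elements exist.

Two integers differ by a multiple of 12 exactly when they have the same residue mod 12. The residues are 4↦4, 6↦6, 33↦9, 62↦2, 63↦3, 151↦7, 180↦0, 181↦1, 185↦5, 188↦8.
All 10 residues are distinct, so no two elements differ by a multiple of 12.

No, no such pair exists.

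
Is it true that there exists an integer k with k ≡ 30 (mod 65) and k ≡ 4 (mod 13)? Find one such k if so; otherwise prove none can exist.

k = 30

gcd(65, 13) = 13. A simultaneous solution exists iff 30 ≡ 4 (mod 13); here 30 mod 13 = 4 = 4 mod 13, so it does.
The smallest candidate k = 30 works directly: 30 ≡ 4 (mod 13).
Check: 30 mod 65 = 30, 30 mod 13 = 4. ✓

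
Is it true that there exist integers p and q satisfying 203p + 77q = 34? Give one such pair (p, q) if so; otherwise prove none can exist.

Both 203 and 77 are divisible by gcd(203, 77) = 7, hence so is any combination 203p + 77q.
However 34 leaves remainder 6 on division by 7.
So the equation is unsolvable over ℤ.

No such integers exist.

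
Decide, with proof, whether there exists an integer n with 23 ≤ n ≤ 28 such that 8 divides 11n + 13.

n = 25

For n = 23, 24 the values 266, 277 are not multiples of 8. Try n = 25: 11·25 + 13 = 288 = 36·8, which is divisible by 8.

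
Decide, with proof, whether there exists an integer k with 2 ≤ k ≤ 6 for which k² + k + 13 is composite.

At k = 4: 4² + 4 + 13 = 33 = 3·11, which is composite.

k = 4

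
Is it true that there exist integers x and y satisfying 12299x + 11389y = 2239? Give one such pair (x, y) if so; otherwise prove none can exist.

gcd(12299, 11389) = 7, so every integer of the form 12299x + 11389y is a multiple of 7.
However 2239 leaves remainder 6 on division by 7.
Therefore 12299x + 11389y = 2239 has no solution in integers.

There are no such integers.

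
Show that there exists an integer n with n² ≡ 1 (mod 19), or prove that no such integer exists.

Take n = 1. Then 1² = 1, and since 0 ≤ 1 < 19 this is already reduced: 1² ≡ 1 (mod 19).

n = 1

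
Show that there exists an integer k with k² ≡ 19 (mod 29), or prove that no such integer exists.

29 is prime, so by Euler's criterion 19 is a square mod 29 iff 19^((29−1)/2) = 19^14 ≡ 1 (mod 29).
Squaring successively (mod 29): 19^2 = 361 ≡ 13; 19^4 ≡ 13² = 169 ≡ 24; 19^8 ≡ 24² = 576 ≡ 25.
Since 14 = 8 + 4 + 2, 19^14 ≡ 25 · 24 · 13; multiplying out mod 29: 25·24 = 600 ≡ 20, then 20·13 = 260 ≡ 28. Thus 19^14 ≡ 28 ≡ −1 (mod 29).
By Euler's criterion 19 is a quadratic non-residue mod 29: no k satisfies k² ≡ 19 (mod 29).

No, no such integer exists.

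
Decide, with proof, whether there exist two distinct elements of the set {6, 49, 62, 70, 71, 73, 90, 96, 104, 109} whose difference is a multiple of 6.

6 and 90 are such a pair.

Reduce each element mod 6: 6↦0, 49↦1, 62↦2, 70↦4, 71↦5, 73↦1, 90↦0, 96↦0, 104↦2, 109↦1. The residue 0 repeats (at 6 and 90), and 90 − 6 = 84 = 14·6.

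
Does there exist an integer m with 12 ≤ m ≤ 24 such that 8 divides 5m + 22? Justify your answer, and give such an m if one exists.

Try m = 18: 5·18 + 22 = 112 = 14·8, which is divisible by 8.

m = 18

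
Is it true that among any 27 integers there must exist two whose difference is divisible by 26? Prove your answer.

Yes.

Partition the integers by their residue mod 26; there are 26 classes.
With 27 integers and only 26 classes, the pigeonhole principle forces two of them, say a and b, into the same class.
Their difference a − b is then a multiple of 26.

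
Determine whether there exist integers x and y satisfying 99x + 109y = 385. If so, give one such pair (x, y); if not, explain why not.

x = 16, y = -11

Since gcd(99, 109) = 1, every integer is an integer combination of 99 and 109.
Dividing repeatedly: 109 = 1·99 + 10, 99 = 9·10 + 9, 10 = 1·9 + 1, 9 = 9·1 + 0.
Back-substituting, 1 = 10 − 1·9 = 10 − (99 − 9·10) = −99 + 10·10 = −99 + 10·(109 − 1·99) = 10·109 − 11·99; that is, 99·(-11) + 109·10 = 1.
Multiplying through by 385: x = (-11)·385 = -4235, y = 10·385 = 3850 is a solution.
Adding 39·109 to x and subtracting 39·99 from y gives the tidier solution (16, -11).
Check: 99·16 + 109·(-11) = 1584 − 1199 = 385. ✓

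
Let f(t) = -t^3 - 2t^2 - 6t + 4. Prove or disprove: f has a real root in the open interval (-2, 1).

Yes, f has a root in the interval.

f(-2) = 16 and f(1) = -5, which have opposite signs.
Since f is a polynomial it is continuous on [-2, 1].
By the Intermediate Value Theorem, f takes the value 0 somewhere in the open interval.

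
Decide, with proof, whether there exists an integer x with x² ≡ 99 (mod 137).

x = 109

x = 109 works: 109² = 11881, and 11881 − 99 = 11782 = 86·137.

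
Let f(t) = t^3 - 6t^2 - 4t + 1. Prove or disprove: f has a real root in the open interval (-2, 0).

f(-2) = -23 and f(0) = 1, which have opposite signs.
Since f is a polynomial it is continuous on [-2, 0].
By the Intermediate Value Theorem f must vanish at some point of (-2, 0).

Yes, f has a root in the interval.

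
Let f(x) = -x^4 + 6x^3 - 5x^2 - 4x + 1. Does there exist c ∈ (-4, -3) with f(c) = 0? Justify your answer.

The endpoint values f(-4) = -703 and f(-3) = -275 are both negative. Claim: f(x) < 0 for every x in (-4, -3).
Substitute x = -3 − u, where 0 < u < 1 on the interval. Expanding, f(-3 − u) = -u^4 - 18u^3 - 113u^2 - 296u - 275.
All 5 nonzero coefficients of this polynomial in u are negative; hence for u > 0 the value is a sum of negative terms (the constant -275 among them).
So f is strictly negative on (-4, -3); no root exists in the interval.

No such root exists.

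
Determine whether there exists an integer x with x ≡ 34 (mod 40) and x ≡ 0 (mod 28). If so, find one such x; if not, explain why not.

No such integer exists.

Reduce both congruences modulo 4, which divides 40 and 28: they say x ≡ 34 (mod 4) and x ≡ 0 (mod 4).
However 34 ≡ 2 and 0 ≡ 0 (mod 4), and 2 ≠ 0.
Hence the system has no solution.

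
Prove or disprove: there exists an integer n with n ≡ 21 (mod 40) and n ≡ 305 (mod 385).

No such integer exists.

gcd(40, 385) = 5. If n ≡ 21 (mod 40) and n ≡ 305 (mod 385), then n ≡ 21 (mod 5) and n ≡ 305 (mod 5).
But 21 mod 5 = 1 while 305 mod 5 = 0, a contradiction.
Hence the system has no solution.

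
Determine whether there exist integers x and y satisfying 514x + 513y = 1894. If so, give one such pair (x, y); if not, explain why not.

x = 355, y = -352

Since gcd(514, 513) = 1, every integer is an integer combination of 514 and 513.
Dividing repeatedly: 514 = 1·513 + 1, 513 = 513·1 + 0.
Back-substituting, 1 = 514 − 1·513; that is, 514·1 + 513·(-1) = 1.
Scaling by 1894 gives the particular solution (x, y) = (1894, -1894).
Shifting by a multiple of (513, −514) keeps it a solution: x = 1894 − 3·513 = 355, y = -1894 + 3·514 = -352.
Check: 514·355 + 513·(-352) = 182470 − 180576 = 1894. ✓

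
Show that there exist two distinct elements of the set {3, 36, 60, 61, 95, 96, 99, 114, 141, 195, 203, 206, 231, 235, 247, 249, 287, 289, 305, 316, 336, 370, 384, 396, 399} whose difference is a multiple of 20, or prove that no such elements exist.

Reduce each element mod 20: 3↦3, 36↦16, 60↦0, 61↦1, 95↦15, 96↦16, 99↦19, 114↦14, 141↦1, 195↦15, 203↦3, 206↦6, 231↦11, 235↦15, 247↦7, 249↦9, 287↦7, 289↦9, 305↦5, 316↦16, 336↦16, 370↦10, 384↦4, 396↦16, 399↦19. The residue 3 repeats (at 3 and 203), and 203 − 3 = 200 = 10·20.

3 and 203 are such a pair.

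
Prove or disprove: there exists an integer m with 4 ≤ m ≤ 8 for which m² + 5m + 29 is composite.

At m = 6: 6² + 5·6 + 29 = 95 = 5·19, which is composite.

m = 6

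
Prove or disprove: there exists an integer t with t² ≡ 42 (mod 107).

Take t = 16. Then 16² = 256 = 2·107 + 42, so 16² ≡ 42 (mod 107).

t = 16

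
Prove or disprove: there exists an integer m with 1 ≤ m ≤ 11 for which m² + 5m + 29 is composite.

At m = 9: 9² + 5·9 + 29 = 155 = 5·31, which is composite.

m = 9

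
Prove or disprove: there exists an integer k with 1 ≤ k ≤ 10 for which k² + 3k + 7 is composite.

At k = 4: 4² + 3·4 + 7 = 35 = 5·7, which is composite.

k = 4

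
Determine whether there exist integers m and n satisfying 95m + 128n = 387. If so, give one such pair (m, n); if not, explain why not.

Since gcd(95, 128) = 1, every integer is an integer combination of 95 and 128.
Dividing repeatedly: 128 = 1·95 + 33, 95 = 2·33 + 29, 33 = 1·29 + 4, 29 = 7·4 + 1, 4 = 4·1 + 0.
Unwinding: 1 = 29 − 7·4 = 29 − 7·(33 − 1·29) = −7·33 + 8·29 = −7·33 + 8·(95 − 2·33) = 8·95 − 23·33 = 8·95 − 23·(128 − 1·95) = −23·128 + 31·95, i.e. 95·31 + 128·(-23) = 1.
Times 387: 95·11997 + 128·(-8901) = 387, so (11997, -8901) solves it.
Shifting by a multiple of (128, −95) keeps it a solution: m = 11997 − 93·128 = 93, n = -8901 + 93·95 = -66.
Check: 95·93 + 128·(-66) = 8835 − 8448 = 387. ✓

m = 93, n = -66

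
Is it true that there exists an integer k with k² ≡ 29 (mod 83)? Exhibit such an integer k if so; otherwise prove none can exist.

k = 19

Take k = 19. Then 19² = 361 = 4·83 + 29, so 19² ≡ 29 (mod 83).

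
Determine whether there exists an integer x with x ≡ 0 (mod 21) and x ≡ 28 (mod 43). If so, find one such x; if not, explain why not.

Since 21 and 43 share no common factor, CRT says the pair of congruences has a solution (unique mod 903).
Any solution of the first congruence is x = 0 + 21t; substituting into the second, 21t ≡ 28 − 0 ≡ 28 (mod 43).
Note 21·41 = 861 ≡ 1 (mod 43) (as 861 − 1 = 20·43), so 21⁻¹ ≡ 41.
Multiplying by 41: t ≡ 41·28 = 1148 ≡ 30 (mod 43).
Taking t = 30 gives x = 0 + 21·30 = 630.
Verify: 630 = 30·21 + 0 and 630 = 14·43 + 28. ✓

x = 630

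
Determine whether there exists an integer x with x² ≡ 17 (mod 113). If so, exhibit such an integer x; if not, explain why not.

No such integer exists.

113 is prime, so by Euler's criterion 17 is a square mod 113 iff 17^((113−1)/2) = 17^56 ≡ 1 (mod 113).
Squaring successively (mod 113): 17^2 = 289 ≡ 63; 17^4 ≡ 63² = 3969 ≡ 14; 17^8 ≡ 14² = 196 ≡ 83; 17^16 ≡ 83² = 6889 ≡ 109; 17^32 ≡ 109² = 11881 ≡ 16.
Since 56 = 32 + 16 + 8, 17^56 ≡ 16 · 109 · 83; multiplying out mod 113: 16·109 = 1744 ≡ 49, then 49·83 = 4067 ≡ 112. Thus 17^56 ≡ 112 ≡ −1 (mod 113).
By Euler's criterion 17 is a quadratic non-residue mod 113: no x satisfies x² ≡ 17 (mod 113).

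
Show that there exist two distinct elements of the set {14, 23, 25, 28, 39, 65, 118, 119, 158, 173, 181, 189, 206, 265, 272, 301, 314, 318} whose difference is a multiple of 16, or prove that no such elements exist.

Reduce each element mod 16: 14↦14, 23↦7, 25↦9, 28↦12, 39↦7, 65↦1, 118↦6, 119↦7, 158↦14, 173↦13, 181↦5, 189↦13, 206↦14, 265↦9, 272↦0, 301↦13, 314↦10, 318↦14. The residue 14 repeats (at 14 and 158), and 158 − 14 = 144 = 9·16.

Yes: 14 and 158.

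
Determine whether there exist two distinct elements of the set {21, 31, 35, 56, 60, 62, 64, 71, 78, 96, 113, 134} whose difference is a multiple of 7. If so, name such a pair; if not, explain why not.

The pair (21, 35) works.

Reduce each element mod 7: 21↦0, 31↦3, 35↦0, 56↦0, 60↦4, 62↦6, 64↦1, 71↦1, 78↦1, 96↦5, 113↦1, 134↦1. The residue 0 repeats (at 21 and 35), and 35 − 21 = 14 = 2·7.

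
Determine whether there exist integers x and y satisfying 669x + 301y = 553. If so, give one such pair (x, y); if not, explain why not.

x = 161, y = -356

Since gcd(669, 301) = 1, every integer is an integer combination of 669 and 301.
Euclidean algorithm: 669 = 2·301 + 67, 301 = 4·67 + 33, 67 = 2·33 + 1, 33 = 33·1 + 0.
Back-substituting, 1 = 67 − 2·33 = 67 − 2·(301 − 4·67) = −2·301 + 9·67 = −2·301 + 9·(669 − 2·301) = 9·669 − 20·301; that is, 669·9 + 301·(-20) = 1.
Multiplying through by 553: x = 9·553 = 4977, y = (-20)·553 = -11060 is a solution.
Subtracting 16·301 from x and adding 16·669 to y gives the tidier solution (161, -356).
Indeed 669·161 + 301·(-356) = 107709 − 107156 = 553.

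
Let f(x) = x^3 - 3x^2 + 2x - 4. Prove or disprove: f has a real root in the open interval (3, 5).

No such root exists.

The endpoint values f(3) = 2 and f(5) = 56 are both positive. Claim: f(x) > 0 for every x in (3, 5).
Shift to the endpoint 3: with x = 3 + u (0 < u < 2), one computes f(3 + u) = u^3 + 6u^2 + 11u + 2.
All 4 nonzero coefficients of this polynomial in u are positive; hence for u > 0 the value is a sum of positive terms (the constant 2 among them).
Therefore f(x) > 0 throughout (3, 5), and f has no zero there.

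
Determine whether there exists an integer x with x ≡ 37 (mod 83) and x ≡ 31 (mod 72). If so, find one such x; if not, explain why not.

The moduli 83 and 72 are coprime, so by the Chinese Remainder Theorem a unique solution modulo 5976 exists.
Write x = 37 + 83t and require 37 + 83t ≡ 31 (mod 72), i.e. 83t ≡ 66 (mod 72).
83 ≡ 11 (mod 72), so this reads 11t ≡ 66 (mod 72). Since 11·59 = 649 = 9·72 + 1, the inverse of 11 mod 72 is 59.
Therefore t ≡ 59·66 = 3894 ≡ 6 (mod 72).
With t = 6: x = 37 + 83·6 = 535.
Indeed 535 ≡ 37 (mod 83) and 535 ≡ 31 (mod 72).

x = 535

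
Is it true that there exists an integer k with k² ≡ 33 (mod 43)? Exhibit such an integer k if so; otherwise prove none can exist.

Apply Euler's criterion with the prime 43: 33 is a quadratic residue iff 33^21 ≡ 1 (mod 43), and a non-residue iff it is ≡ −1.
Repeated squaring mod 43: 33^2 = 1089 ≡ 14; 33^4 ≡ 14² = 196 ≡ 24; 33^8 ≡ 24² = 576 ≡ 17; 33^16 ≡ 17² = 289 ≡ 31.
Since 21 = 16 + 4 + 1, 33^21 ≡ 31 · 24 · 33; multiplying out mod 43: 31·24 = 744 ≡ 13, then 13·33 = 429 ≡ 42. Thus 33^21 ≡ 42 ≡ −1 (mod 43).
By Euler's criterion 33 is a quadratic non-residue mod 43: no k satisfies k² ≡ 33 (mod 43).

There is no such integer.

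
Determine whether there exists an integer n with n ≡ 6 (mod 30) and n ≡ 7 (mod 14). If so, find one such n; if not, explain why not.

No, no such integer exists.

Both moduli are multiples of 2 = gcd(30, 14), so any solution would satisfy n ≡ 6 and n ≡ 7 modulo 2 simultaneously.
But 6 mod 2 = 0 while 7 mod 2 = 1, a contradiction.
Hence the system has no solution.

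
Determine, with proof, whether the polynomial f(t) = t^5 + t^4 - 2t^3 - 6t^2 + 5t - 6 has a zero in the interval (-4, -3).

No such root exists.

The endpoint values f(-4) = -762 and f(-3) = -183 are both negative. Claim: f(t) < 0 for every t in (-4, -3).
Substitute t = -3 − u, where 0 < u < 1 on the interval. Expanding, f(-3 − u) = -u^5 - 14u^4 - 76u^3 - 204u^2 - 284u - 183.
All 6 nonzero coefficients of this polynomial in u are negative; hence for u > 0 the value is a sum of negative terms (the constant -183 among them).
Therefore f(t) < 0 throughout (-4, -3), and f has no zero there.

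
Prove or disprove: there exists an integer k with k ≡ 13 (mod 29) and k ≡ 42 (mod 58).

k = 42

The moduli are not coprime: gcd(29, 58) = 29. Compatibility requires 29 ∣ (42 − 13) = 29, which holds, so solutions exist.
Step through k = 13, 13 + 29, 13 + 2·29, …: the values 13, 42 reduce mod 58 to 13, 42. The value 42 hits 42.
Check: 42 mod 29 = 13, 42 mod 58 = 42. ✓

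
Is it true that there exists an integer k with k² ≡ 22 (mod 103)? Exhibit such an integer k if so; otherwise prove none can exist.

103 is prime, so by Euler's criterion 22 is a square mod 103 iff 22^((103−1)/2) = 22^51 ≡ 1 (mod 103).
Repeated squaring mod 103: 22^2 = 484 ≡ 72; 22^4 ≡ 72² = 5184 ≡ 34; 22^8 ≡ 34² = 1156 ≡ 23; 22^16 ≡ 23² = 529 ≡ 14; 22^32 ≡ 14² = 196 ≡ 93.
Since 51 = 32 + 16 + 2 + 1, 22^51 ≡ 93 · 14 · 72 · 22; multiplying out mod 103: 93·14 = 1302 ≡ 66, then 66·72 = 4752 ≡ 14, then 14·22 = 308 ≡ 102. Thus 22^51 ≡ 102 ≡ −1 (mod 103).
By Euler's criterion 22 is a quadratic non-residue mod 103: no k satisfies k² ≡ 22 (mod 103).

No, no such integer exists.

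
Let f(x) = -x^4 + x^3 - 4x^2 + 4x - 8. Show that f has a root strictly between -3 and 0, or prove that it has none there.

The endpoint values f(-3) = -164 and f(0) = -8 are both negative. Claim: f(x) < 0 for every x in (-3, 0).
Shift to the endpoint 0: with x = −u (0 < u < 3), one computes f(−u) = -u^4 - u^3 - 4u^2 - 4u - 8.
All 5 nonzero coefficients of this polynomial in u are negative; hence for u > 0 the value is a sum of negative terms (the constant -8 among them).
Therefore f(x) < 0 throughout (-3, 0), and f has no zero there.

No.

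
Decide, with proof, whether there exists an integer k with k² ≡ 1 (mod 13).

Take k = 1. Then 1² = 1, and since 0 ≤ 1 < 13 this is already reduced: 1² ≡ 1 (mod 13).

k = 1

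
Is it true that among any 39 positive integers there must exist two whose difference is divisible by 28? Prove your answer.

Each integer lies in one of the 28 residue classes modulo 28.
Placing 39 integers into 28 classes, some class receives at least two — say a and b.
Then a ≡ b (mod 28), i.e. 28 ∣ (a − b).

Yes, this is always true.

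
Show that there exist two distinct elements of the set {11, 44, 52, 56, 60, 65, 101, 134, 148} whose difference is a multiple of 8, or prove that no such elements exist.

44 mod 8 = 4 and 52 mod 8 = 4, so 52 − 44 = 8 = 1·8.

Yes: 44 and 52.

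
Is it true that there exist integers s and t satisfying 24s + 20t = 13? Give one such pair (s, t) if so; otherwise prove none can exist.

No such integers exist.

Both 24 and 20 are divisible by gcd(24, 20) = 4, hence so is any combination 24s + 20t.
However 13 leaves remainder 1 on division by 4.
So the equation is unsolvable over ℤ.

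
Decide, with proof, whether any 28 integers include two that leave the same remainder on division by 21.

Yes.

There are exactly 21 possible remainders on division by 21.
With 28 integers and only 21 classes, the pigeonhole principle forces two of them, say a and b, into the same class.
So a and b have equal remainders mod 21, which is exactly what was to be shown.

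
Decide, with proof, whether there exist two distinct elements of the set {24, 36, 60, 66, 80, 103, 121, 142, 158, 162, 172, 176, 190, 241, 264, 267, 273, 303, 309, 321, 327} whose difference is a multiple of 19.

The pair (24, 176) works.

Reduce each element mod 19: 24↦5, 36↦17, 60↦3, 66↦9, 80↦4, 103↦8, 121↦7, 142↦9, 158↦6, 162↦10, 172↦1, 176↦5, 190↦0, 241↦13, 264↦17, 267↦1, 273↦7, 303↦18, 309↦5, 321↦17, 327↦4. The residue 5 repeats (at 24 and 176), and 176 − 24 = 152 = 8·19.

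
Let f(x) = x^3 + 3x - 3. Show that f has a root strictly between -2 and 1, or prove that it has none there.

f(-2) = -17 and f(1) = 1, which have opposite signs.
Since f is a polynomial it is continuous on [-2, 1].
By the Intermediate Value Theorem f must vanish at some point of (-2, 1).

Such a root exists.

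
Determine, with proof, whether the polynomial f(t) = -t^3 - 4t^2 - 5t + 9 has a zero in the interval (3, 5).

f(3) = -69 and f(5) = -241, both negative, so a sign-change argument is unavailable; we show f keeps this sign on the whole interval.
Shift to the endpoint 3: with t = 3 + u (0 < u < 2), one computes f(3 + u) = -u^3 - 13u^2 - 56u - 69.
All 4 nonzero coefficients of this polynomial in u are negative; hence for u > 0 the value is a sum of negative terms (the constant -69 among them).
So f is strictly negative on (3, 5); no root exists in the interval.

f has no root in that interval.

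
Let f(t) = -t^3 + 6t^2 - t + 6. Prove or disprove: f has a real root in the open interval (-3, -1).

The endpoint values f(-3) = 90 and f(-1) = 14 are both positive. Claim: f(t) > 0 for every t in (-3, -1).
Shift to the endpoint -1: with t = -1 − u (0 < u < 2), one computes f(-1 − u) = u^3 + 9u^2 + 16u + 14.
The nonzero coefficients here are all positive, so for u > 0 every term is positive (or zero), and the constant term 14 is strictly positive.
Therefore f(t) > 0 throughout (-3, -1), and f has no zero there.

No.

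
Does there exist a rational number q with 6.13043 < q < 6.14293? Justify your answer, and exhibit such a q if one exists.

q = 43/7

Multiplying by 7: 7·6.13043 = 42.91301 and 7·6.14293 = 43.00051, so the integer 43 lies strictly between them.
So q = 43/7 works: it is a ratio of integers, and dividing 7·6.13043 < 43 < 7·6.14293 through by 7 gives 6.13043 < 43/7 < 6.14293.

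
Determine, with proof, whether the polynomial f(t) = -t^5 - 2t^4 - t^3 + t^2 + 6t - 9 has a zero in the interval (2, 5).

The endpoint values f(2) = -65 and f(5) = -4454 are both negative. Claim: f(t) < 0 for every t in (2, 5).
Shift to the endpoint 2: with t = 2 + u (0 < u < 3), one computes f(2 + u) = -u^5 - 12u^4 - 57u^3 - 133u^2 - 146u - 65.
All 6 nonzero coefficients of this polynomial in u are negative; hence for u > 0 the value is a sum of negative terms (the constant -65 among them).
So f is strictly negative on (2, 5); no root exists in the interval.

No.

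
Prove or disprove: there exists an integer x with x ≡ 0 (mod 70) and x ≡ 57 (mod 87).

Since 70 and 87 share no common factor, CRT says the pair of congruences has a solution (unique mod 6090).
Write x = 0 + 70t and require 0 + 70t ≡ 57 (mod 87), i.e. 70t ≡ 57 (mod 87).
To invert 70 modulo 87: 87 = 1·70 + 17, 70 = 4·17 + 2, 17 = 8·2 + 1, 2 = 2·1 + 0, and unwinding, 1 = 17 − 8·2 = 17 − 8·(70 − 4·17) = −8·70 + 33·17 = −8·70 + 33·(87 − 1·70) = 33·87 − 41·70. Thus 70⁻¹ ≡ -41 ≡ 46 (mod 87).
Multiplying by 46: t ≡ 46·57 = 2622 ≡ 12 (mod 87).
Taking t = 12 gives x = 0 + 70·12 = 840.
Verify: 840 = 12·70 + 0 and 840 = 9·87 + 57. ✓

x = 840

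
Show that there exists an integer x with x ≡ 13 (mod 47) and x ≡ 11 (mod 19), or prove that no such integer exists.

The moduli 47 and 19 are coprime, so by the Chinese Remainder Theorem a unique solution modulo 893 exists.
Any solution of the first congruence is x = 13 + 47t; substituting into the second, 47t ≡ 11 − 13 ≡ 17 (mod 19).
47 ≡ 9 (mod 19), so this reads 9t ≡ 17 (mod 19). To invert 9 modulo 19: 19 = 2·9 + 1, 9 = 9·1 + 0, and unwinding, 1 = 19 − 2·9. Thus 9⁻¹ ≡ -2 ≡ 17 (mod 19).
Therefore t ≡ 17·17 = 289 ≡ 4 (mod 19).
Taking t = 4 gives x = 13 + 47·4 = 201.
Indeed 201 ≡ 13 (mod 47) and 201 ≡ 11 (mod 19).

x = 201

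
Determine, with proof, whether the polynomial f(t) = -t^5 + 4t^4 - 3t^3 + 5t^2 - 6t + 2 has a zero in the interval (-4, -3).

The endpoint values f(-4) = 2346 and f(-3) = 713 are both positive. Claim: f(t) > 0 for every t in (-4, -3).
Substitute t = -3 − u, where 0 < u < 1 on the interval. Expanding, f(-3 − u) = u^5 + 19u^4 + 141u^3 + 518u^2 + 954u + 713.
The nonzero coefficients here are all positive, so for u > 0 every term is positive (or zero), and the constant term 713 is strictly positive.
So f is strictly positive on (-4, -3); no root exists in the interval.

No such root exists.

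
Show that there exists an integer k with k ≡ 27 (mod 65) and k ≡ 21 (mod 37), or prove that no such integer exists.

k = 872

The moduli 65 and 37 are coprime, so by the Chinese Remainder Theorem a unique solution modulo 2405 exists.
Write k = 27 + 65t and require 27 + 65t ≡ 21 (mod 37), i.e. 65t ≡ 31 (mod 37).
65 ≡ 28 (mod 37), so this reads 28t ≡ 31 (mod 37). Invert 28 mod 37 by the Euclidean algorithm: 37 = 1·28 + 9, 28 = 3·9 + 1, 9 = 9·1 + 0; back-substituting, 1 = 28 − 3·9 = 28 − 3·(37 − 1·28) = −3·37 + 4·28. Hence 28·4 ≡ 1, so 28⁻¹ ≡ 4 (mod 37).
Multiplying by 4: t ≡ 4·31 = 124 ≡ 13 (mod 37).
With t = 13: k = 27 + 65·13 = 872.
Indeed 872 ≡ 27 (mod 65) and 872 ≡ 21 (mod 37).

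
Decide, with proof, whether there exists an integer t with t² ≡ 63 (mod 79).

79 is prime, so by Euler's criterion 63 is a square mod 79 iff 63^((79−1)/2) = 63^39 ≡ 1 (mod 79).
Squaring successively (mod 79): 63^2 = 3969 ≡ 19; 63^4 ≡ 19² = 361 ≡ 45; 63^8 ≡ 45² = 2025 ≡ 50; 63^16 ≡ 50² = 2500 ≡ 51; 63^32 ≡ 51² = 2601 ≡ 73.
Since 39 = 32 + 4 + 2 + 1, 63^39 ≡ 73 · 45 · 19 · 63; multiplying out mod 79: 73·45 = 3285 ≡ 46, then 46·19 = 874 ≡ 5, then 5·63 = 315 ≡ 78. Thus 63^39 ≡ 78 ≡ −1 (mod 79).
The value −1 means 63 is a non-residue modulo 79, so t² ≡ 63 (mod 79) is impossible.

There is no such integer.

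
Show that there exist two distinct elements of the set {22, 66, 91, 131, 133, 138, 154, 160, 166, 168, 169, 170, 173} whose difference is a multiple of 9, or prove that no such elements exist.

Both 22 and 166 leave remainder 4 on division by 9; their difference 144 = 16·9 is a multiple of 9.

The pair (22, 166) works.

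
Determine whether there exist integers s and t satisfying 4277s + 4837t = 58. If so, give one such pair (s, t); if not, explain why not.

gcd(4277, 4837) = 7, so every integer of the form 4277s + 4837t is a multiple of 7.
But 58 = 7·8 + 2, so 7 ∤ 58.
Hence no integers s, t satisfy the equation.

No such integers exist.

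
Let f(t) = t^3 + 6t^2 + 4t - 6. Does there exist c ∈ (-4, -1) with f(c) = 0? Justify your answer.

f(-4) = 10 and f(-1) = -5, which have opposite signs.
Since f is a polynomial it is continuous on [-4, -1].
The Intermediate Value Theorem then guarantees some c ∈ (-4, -1) with f(c) = 0.

Such a root exists.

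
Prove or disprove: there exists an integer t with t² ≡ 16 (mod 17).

t = 4

Take t = 4. Then 4² = 16, and since 0 ≤ 16 < 17 this is already reduced: 4² ≡ 16 (mod 17).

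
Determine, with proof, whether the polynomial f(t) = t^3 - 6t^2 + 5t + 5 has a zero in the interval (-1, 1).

f(-1) = -7 and f(1) = 5, which have opposite signs.
As a polynomial, f is continuous on every closed interval.
By the Intermediate Value Theorem, f takes the value 0 somewhere in the open interval.

Such a root exists.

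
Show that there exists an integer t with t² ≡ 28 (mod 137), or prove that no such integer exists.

t = 113

t = 113 works: 113² = 12769, and 12769 − 28 = 12741 = 93·137.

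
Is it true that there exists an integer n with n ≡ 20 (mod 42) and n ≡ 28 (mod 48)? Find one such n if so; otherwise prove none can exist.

No, no such integer exists.

gcd(42, 48) = 6. If n ≡ 20 (mod 42) and n ≡ 28 (mod 48), then n ≡ 20 (mod 6) and n ≡ 28 (mod 6).
But 20 mod 6 = 2 while 28 mod 6 = 4, a contradiction.
Hence the system has no solution.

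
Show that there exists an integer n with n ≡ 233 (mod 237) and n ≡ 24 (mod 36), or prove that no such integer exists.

No such integer exists.

Both moduli are multiples of 3 = gcd(237, 36), so any solution would satisfy n ≡ 233 and n ≡ 24 modulo 3 simultaneously.
But 233 mod 3 = 2 while 24 mod 3 = 0, a contradiction.
So no integer satisfies both congruences.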